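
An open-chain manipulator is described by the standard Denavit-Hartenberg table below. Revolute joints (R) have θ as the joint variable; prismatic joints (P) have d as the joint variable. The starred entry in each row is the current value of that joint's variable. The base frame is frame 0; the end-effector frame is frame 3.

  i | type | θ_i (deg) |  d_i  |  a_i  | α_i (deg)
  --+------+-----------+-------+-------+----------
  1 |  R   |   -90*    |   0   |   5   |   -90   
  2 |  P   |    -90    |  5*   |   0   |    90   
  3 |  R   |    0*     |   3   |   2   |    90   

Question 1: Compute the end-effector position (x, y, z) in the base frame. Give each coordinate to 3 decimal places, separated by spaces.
after link 1: o_1 = (0.0000, -5.0000, 0.0000)
after link 2: o_2 = (5.0000, -5.0000, 0.0000)
after link 3: o_3 = (5.0000, -2.0000, 2.0000)

5.000 -2.000 2.000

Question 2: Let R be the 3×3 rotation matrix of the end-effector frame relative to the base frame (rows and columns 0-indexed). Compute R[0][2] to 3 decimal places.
End-effector z-axis (col 2 of R) = (-1.0000,0.0000,-0.0000)
R[0][2] = -1.0000

-1.000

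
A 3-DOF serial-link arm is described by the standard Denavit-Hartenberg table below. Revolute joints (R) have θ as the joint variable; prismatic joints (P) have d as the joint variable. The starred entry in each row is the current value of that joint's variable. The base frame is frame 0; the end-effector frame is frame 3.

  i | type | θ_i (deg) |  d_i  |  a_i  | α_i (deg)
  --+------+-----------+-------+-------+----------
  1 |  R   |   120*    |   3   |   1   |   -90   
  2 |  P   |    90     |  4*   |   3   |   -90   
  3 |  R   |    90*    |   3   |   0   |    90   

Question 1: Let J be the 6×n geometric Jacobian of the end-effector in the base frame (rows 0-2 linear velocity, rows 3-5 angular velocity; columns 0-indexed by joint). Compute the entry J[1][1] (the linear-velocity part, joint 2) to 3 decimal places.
-0.500

prismatic axis z_1 = (-0.8660,-0.5000,0.0000)
J_v[:, 1] = z_1; J_ω[:, 1] = (0,0,0)
entry J[1][1] = -0.5000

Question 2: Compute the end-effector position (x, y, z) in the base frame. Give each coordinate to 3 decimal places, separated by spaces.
-2.464 -3.732 0.000

after link 1: o_1 = (-0.5000, 0.8660, 3.0000)
after link 2: o_2 = (-3.9641, -1.1340, 0.0000)
after link 3: o_3 = (-2.4641, -3.7321, 0.0000)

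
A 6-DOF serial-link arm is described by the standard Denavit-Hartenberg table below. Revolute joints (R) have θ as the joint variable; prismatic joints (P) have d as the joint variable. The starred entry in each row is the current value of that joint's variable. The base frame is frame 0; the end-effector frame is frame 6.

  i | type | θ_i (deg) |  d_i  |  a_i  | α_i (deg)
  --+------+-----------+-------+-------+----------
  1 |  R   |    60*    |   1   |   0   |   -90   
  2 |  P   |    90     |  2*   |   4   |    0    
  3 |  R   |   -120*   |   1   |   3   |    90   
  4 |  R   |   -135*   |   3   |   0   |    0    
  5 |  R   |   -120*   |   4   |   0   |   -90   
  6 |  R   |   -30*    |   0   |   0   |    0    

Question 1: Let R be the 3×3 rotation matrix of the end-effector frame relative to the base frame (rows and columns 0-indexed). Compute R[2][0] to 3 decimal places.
End-effector x-axis (col 0 of R) = (-0.9465,0.0336,0.3209)
R[2][0] = 0.3209

0.321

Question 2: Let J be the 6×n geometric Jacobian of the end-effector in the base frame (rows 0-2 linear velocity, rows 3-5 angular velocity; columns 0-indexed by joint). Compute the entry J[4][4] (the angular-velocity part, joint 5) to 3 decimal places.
axis z_4 = (-0.2500,-0.4330,0.8660); lever o_n−o_4 = (-1.0000,-1.7321,3.4641)
cross product → J_v[:, 4] = (0.0000,-0.0000,-0.0000)
J_ω[:, 4] = z_4
entry J[4][4] = -0.4330

-0.433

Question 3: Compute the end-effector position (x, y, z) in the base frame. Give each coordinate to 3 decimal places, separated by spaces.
-3.049 0.719 4.562

after link 1: o_1 = (0.0000, 0.0000, 1.0000)
after link 2: o_2 = (-1.7321, 1.0000, -3.0000)
after link 3: o_3 = (-1.2990, 3.7500, -1.5000)
after link 4: o_4 = (-2.0490, 2.4510, 1.0981)
after link 5: o_5 = (-3.0490, 0.7189, 4.5622)
after link 6: o_6 = (-3.0490, 0.7189, 4.5622)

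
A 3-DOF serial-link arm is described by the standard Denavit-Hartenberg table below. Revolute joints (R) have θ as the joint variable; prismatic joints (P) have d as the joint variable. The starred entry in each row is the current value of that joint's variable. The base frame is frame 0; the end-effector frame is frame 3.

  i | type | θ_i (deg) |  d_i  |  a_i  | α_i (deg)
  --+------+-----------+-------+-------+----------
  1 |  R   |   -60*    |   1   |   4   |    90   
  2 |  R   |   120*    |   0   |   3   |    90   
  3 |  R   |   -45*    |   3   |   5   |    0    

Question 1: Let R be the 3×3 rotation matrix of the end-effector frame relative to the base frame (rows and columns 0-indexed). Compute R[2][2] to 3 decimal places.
End-effector z-axis (col 2 of R) = (0.4330,-0.7500,0.5000)
R[2][2] = 0.5000

0.500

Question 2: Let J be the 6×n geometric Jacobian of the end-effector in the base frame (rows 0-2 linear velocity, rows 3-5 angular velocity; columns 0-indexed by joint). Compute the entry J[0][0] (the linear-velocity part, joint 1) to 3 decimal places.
axis z_0 = ẑ; lever o_n−o_0 = (4.7270,-1.1164,8.1599)
cross product → J_v[:, 0] = (1.1164,4.7270,-0.0000)
J_ω[:, 0] = z_0
entry J[0][0] = 1.1164

1.116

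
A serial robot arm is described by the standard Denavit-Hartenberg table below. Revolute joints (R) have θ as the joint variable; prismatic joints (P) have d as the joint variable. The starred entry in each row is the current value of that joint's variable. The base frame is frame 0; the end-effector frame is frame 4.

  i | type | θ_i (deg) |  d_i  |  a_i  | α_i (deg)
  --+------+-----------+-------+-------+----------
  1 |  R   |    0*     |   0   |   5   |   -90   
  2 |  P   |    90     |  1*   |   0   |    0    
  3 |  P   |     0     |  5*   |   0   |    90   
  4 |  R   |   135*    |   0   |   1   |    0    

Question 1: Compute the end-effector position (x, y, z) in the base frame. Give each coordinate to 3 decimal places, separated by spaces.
5.000 6.707 0.707

after link 1: o_1 = (5.0000, 0.0000, 0.0000)
after link 2: o_2 = (5.0000, 1.0000, 0.0000)
after link 3: o_3 = (5.0000, 6.0000, 0.0000)
after link 4: o_4 = (5.0000, 6.7071, 0.7071)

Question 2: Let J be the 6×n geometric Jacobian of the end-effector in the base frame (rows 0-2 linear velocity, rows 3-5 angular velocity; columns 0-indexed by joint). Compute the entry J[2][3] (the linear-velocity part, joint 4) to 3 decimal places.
axis z_3 = (1.0000,0.0000,0.0000); lever o_n−o_3 = (0.0000,0.7071,0.7071)
cross product → J_v[:, 3] = (-0.0000,-0.7071,0.7071)
J_ω[:, 3] = z_3
entry J[2][3] = 0.7071

0.707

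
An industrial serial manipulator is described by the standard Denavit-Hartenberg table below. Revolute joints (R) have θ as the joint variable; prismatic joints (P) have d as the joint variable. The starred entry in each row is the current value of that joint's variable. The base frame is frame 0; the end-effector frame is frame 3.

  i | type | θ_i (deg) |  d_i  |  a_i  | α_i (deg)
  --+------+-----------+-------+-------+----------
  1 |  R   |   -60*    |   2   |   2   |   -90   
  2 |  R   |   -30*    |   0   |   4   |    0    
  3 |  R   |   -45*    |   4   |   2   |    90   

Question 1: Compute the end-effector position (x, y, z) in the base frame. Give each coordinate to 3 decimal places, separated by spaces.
6.455 -3.180 5.932

after link 1: o_1 = (1.0000, -1.7321, 2.0000)
after link 2: o_2 = (2.7321, -4.7321, 4.0000)
after link 3: o_3 = (6.4550, -3.1803, 5.9319)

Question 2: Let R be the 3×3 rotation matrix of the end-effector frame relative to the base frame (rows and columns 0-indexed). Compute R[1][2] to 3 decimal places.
0.837

End-effector z-axis (col 2 of R) = (-0.4830,0.8365,0.2588)
R[1][2] = 0.8365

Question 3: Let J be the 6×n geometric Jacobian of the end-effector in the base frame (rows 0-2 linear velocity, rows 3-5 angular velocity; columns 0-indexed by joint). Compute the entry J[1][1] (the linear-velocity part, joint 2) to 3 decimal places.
axis z_1 = (0.8660,0.5000,0.0000); lever o_n−o_1 = (5.4550,-1.4483,3.9319)
cross product → J_v[:, 1] = (1.9659,-3.4051,-3.9817)
J_ω[:, 1] = z_1
entry J[1][1] = -3.4051

-3.405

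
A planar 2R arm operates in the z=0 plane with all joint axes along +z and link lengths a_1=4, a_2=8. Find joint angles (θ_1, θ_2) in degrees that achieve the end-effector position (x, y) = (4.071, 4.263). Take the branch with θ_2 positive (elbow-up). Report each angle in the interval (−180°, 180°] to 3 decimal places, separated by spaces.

cos θ_2 = (34.7462−4²−8²)/(2·4·8) = -0.7071; θ_2 = 134.9987° (elbow-up)
β = atan2(4.2630,4.0710) = 46.3198°; ψ = atan2(5.6570,-1.6567) = 106.3234°
θ_1 = β − ψ = -60.0036°

-60.004 134.999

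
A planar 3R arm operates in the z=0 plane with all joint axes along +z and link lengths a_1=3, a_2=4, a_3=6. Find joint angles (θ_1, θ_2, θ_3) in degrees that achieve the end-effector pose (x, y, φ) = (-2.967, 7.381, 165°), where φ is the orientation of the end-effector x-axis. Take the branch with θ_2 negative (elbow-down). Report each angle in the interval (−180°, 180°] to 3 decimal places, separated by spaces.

wrist centre = target − a_3·(cos φ, sin φ) = (2.8286, 5.8281)
cos θ_2 = (41.9673−3²−4²)/(2·3·4) = 0.7070; θ_2 = -45.0110° (elbow-down)
β = atan2(5.8281,2.8286) = 64.1112°; ψ = atan2(-2.8290,5.8279) = -25.8928°
θ_1 = β − ψ = 90.0041°
θ_3 = φ − θ_1 − θ_2 = 120.0069° (wrapped to (-180°,180°])

90.004 -45.011 120.007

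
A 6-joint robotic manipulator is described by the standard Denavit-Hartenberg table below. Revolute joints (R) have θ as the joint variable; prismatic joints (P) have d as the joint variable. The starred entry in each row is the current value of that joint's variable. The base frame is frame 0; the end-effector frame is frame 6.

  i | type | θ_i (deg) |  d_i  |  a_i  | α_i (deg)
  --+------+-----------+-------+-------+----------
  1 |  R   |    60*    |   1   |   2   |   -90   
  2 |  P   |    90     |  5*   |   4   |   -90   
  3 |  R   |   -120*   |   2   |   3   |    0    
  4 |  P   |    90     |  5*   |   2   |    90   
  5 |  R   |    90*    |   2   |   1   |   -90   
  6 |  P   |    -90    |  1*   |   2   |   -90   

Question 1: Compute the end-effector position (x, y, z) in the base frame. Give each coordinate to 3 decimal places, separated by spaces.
-13.013 0.585 -0.366

after link 1: o_1 = (1.0000, 1.7321, 1.0000)
after link 2: o_2 = (-3.3301, 4.2321, -3.0000)
after link 3: o_3 = (-6.5801, 3.7990, -1.5000)
after link 4: o_4 = (-9.9462, -0.0311, -3.2321)
after link 5: o_5 = (-11.9462, -0.0311, -2.2321)
after link 6: o_6 = (-13.0131, 0.5849, -0.3660)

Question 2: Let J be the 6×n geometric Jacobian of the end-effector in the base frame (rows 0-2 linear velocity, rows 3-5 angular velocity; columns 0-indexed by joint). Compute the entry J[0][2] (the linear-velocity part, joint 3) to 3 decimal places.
-2.281

axis z_2 = (-0.5000,-0.8660,-0.0000); lever o_n−o_2 = (-9.6830,-3.6471,2.6340)
cross product → J_v[:, 2] = (-2.2811,1.3170,-6.5622)
J_ω[:, 2] = z_2
entry J[0][2] = -2.2811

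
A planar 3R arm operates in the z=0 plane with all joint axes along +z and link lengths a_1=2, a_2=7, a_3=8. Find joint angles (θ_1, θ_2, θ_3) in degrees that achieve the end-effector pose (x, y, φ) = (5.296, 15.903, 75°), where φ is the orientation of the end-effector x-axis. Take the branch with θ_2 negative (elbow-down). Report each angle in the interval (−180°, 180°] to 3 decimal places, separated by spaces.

91.952 -30.020 13.068

wrist centre = target − a_3·(cos φ, sin φ) = (3.2254, 8.1756)
cos θ_2 = (77.2438−2²−7²)/(2·2·7) = 0.8659; θ_2 = -30.0199° (elbow-down)
β = atan2(8.1756,3.2254) = 68.4697°; ψ = atan2(-3.5021,8.0610) = -23.4827°
θ_1 = β − ψ = 91.9524°
θ_3 = φ − θ_1 − θ_2 = 13.0675° (wrapped to (-180°,180°])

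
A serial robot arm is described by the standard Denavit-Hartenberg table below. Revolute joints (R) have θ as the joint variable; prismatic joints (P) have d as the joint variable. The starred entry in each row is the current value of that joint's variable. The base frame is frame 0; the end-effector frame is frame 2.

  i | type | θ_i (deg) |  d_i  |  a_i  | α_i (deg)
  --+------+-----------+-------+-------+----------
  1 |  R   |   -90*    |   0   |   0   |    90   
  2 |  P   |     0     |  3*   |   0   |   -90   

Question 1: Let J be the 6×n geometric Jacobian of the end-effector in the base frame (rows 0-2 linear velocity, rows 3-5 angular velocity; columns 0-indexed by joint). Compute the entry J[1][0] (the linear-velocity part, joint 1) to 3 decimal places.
-3.000

axis z_0 = ẑ; lever o_n−o_0 = (-3.0000,-0.0000,0.0000)
cross product → J_v[:, 0] = (0.0000,-3.0000,0.0000)
J_ω[:, 0] = z_0
entry J[1][0] = -3.0000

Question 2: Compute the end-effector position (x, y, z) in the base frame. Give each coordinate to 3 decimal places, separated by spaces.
-3.000 -0.000 0.000

after link 1: o_1 = (0.0000, 0.0000, 0.0000)
after link 2: o_2 = (-3.0000, -0.0000, 0.0000)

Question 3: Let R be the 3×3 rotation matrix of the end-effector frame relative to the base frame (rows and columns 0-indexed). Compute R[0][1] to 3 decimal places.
1.000

End-effector y-axis (col 1 of R) = (1.0000,0.0000,0.0000)
R[0][1] = 1.0000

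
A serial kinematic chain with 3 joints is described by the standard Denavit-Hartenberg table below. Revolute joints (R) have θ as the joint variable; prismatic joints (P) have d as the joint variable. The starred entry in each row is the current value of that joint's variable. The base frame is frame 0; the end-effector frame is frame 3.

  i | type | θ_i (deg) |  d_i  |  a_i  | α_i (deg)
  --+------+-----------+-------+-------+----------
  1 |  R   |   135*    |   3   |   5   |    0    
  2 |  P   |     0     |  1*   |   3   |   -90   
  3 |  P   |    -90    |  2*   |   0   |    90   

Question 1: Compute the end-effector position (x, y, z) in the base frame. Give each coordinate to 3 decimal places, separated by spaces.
-7.071 4.243 4.000

after link 1: o_1 = (-3.5355, 3.5355, 3.0000)
after link 2: o_2 = (-5.6569, 5.6569, 4.0000)
after link 3: o_3 = (-7.0711, 4.2426, 4.0000)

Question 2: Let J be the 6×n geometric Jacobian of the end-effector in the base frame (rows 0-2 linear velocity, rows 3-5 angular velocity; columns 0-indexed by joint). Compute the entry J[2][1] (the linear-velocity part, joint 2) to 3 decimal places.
1.000

prismatic axis z_1 = (0.0000,0.0000,1.0000)
J_v[:, 1] = z_1; J_ω[:, 1] = (0,0,0)
entry J[2][1] = 1.0000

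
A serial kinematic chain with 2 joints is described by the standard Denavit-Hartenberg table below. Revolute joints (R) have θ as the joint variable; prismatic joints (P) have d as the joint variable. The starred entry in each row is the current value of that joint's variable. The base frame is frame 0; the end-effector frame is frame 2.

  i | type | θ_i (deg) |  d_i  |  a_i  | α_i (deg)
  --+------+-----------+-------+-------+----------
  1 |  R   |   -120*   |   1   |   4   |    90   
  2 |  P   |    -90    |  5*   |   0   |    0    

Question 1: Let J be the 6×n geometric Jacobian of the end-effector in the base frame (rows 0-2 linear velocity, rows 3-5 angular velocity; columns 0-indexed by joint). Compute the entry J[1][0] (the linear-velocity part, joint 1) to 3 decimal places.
axis z_0 = ẑ; lever o_n−o_0 = (-6.3301,-0.9641,1.0000)
cross product → J_v[:, 0] = (0.9641,-6.3301,0.0000)
J_ω[:, 0] = z_0
entry J[1][0] = -6.3301

-6.330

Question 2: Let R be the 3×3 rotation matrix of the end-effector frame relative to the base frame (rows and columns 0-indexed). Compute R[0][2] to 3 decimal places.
End-effector z-axis (col 2 of R) = (-0.8660,0.5000,0.0000)
R[0][2] = -0.8660

-0.866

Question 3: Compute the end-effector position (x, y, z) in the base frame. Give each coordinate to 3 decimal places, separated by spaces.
after link 1: o_1 = (-2.0000, -3.4641, 1.0000)
after link 2: o_2 = (-6.3301, -0.9641, 1.0000)

-6.330 -0.964 1.000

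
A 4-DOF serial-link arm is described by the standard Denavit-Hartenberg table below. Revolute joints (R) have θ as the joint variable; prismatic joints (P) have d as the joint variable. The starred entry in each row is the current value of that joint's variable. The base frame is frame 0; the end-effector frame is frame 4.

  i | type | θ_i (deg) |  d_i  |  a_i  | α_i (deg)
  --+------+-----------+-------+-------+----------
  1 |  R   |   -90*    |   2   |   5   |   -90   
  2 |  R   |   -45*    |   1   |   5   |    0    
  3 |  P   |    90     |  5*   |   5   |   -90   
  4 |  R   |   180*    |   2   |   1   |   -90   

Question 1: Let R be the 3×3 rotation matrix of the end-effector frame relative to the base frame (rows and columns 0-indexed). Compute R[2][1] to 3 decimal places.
End-effector y-axis (col 1 of R) = (0.0000,-0.7071,0.7071)
R[2][1] = 0.7071

0.707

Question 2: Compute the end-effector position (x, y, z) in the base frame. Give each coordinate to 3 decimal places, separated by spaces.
after link 1: o_1 = (0.0000, -5.0000, 2.0000)
after link 2: o_2 = (1.0000, -8.5355, 5.5355)
after link 3: o_3 = (6.0000, -12.0711, 2.0000)
after link 4: o_4 = (6.0000, -9.9497, 1.2929)

6.000 -9.950 1.293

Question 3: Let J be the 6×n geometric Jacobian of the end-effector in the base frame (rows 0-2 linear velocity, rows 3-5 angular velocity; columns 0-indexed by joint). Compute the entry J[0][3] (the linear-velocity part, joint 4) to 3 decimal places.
axis z_3 = (0.0000,0.7071,-0.7071); lever o_n−o_3 = (0.0000,2.1213,-0.7071)
cross product → J_v[:, 3] = (1.0000,0.0000,0.0000)
J_ω[:, 3] = z_3
entry J[0][3] = 1.0000

1.000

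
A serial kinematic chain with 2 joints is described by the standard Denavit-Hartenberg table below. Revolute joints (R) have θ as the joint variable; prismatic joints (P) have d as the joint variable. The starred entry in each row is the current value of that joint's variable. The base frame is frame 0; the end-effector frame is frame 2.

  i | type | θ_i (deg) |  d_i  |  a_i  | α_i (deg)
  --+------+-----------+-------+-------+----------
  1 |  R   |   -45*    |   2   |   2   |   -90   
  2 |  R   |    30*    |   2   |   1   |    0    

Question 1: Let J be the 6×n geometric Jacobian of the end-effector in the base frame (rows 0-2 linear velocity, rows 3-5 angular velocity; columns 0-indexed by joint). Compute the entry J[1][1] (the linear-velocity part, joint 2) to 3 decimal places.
axis z_1 = (0.7071,0.7071,0.0000); lever o_n−o_1 = (2.0266,0.8018,-0.5000)
cross product → J_v[:, 1] = (-0.3536,0.3536,-0.8660)
J_ω[:, 1] = z_1
entry J[1][1] = 0.3536

0.354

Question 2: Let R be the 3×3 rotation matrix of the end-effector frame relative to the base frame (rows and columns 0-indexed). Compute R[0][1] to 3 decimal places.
End-effector y-axis (col 1 of R) = (-0.3536,0.3536,-0.8660)
R[0][1] = -0.3536

-0.354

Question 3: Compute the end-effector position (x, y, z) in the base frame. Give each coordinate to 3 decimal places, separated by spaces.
after link 1: o_1 = (1.4142, -1.4142, 2.0000)
after link 2: o_2 = (3.4408, -0.6124, 1.5000)

3.441 -0.612 1.500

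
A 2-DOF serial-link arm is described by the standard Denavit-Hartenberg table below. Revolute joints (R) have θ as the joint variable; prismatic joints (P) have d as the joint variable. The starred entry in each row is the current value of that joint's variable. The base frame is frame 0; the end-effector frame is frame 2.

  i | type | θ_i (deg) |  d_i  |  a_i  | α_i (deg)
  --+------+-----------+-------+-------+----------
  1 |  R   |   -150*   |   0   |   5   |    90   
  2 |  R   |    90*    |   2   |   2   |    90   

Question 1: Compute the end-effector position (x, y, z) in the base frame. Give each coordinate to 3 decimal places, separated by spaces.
-5.330 -0.768 2.000

after link 1: o_1 = (-4.3301, -2.5000, 0.0000)
after link 2: o_2 = (-5.3301, -0.7679, 2.0000)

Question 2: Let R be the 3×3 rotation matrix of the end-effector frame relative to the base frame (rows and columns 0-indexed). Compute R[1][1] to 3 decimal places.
0.866

End-effector y-axis (col 1 of R) = (-0.5000,0.8660,0.0000)
R[1][1] = 0.8660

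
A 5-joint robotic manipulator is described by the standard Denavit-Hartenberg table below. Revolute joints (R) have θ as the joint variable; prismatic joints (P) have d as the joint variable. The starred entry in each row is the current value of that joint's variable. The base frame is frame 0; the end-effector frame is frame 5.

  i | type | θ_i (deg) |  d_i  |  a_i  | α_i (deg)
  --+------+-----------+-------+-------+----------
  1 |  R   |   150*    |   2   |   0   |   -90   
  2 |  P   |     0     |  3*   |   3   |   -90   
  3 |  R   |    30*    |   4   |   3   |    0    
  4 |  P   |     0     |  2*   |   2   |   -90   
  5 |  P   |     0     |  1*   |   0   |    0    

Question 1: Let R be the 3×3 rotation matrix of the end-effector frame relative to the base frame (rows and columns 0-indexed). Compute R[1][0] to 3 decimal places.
0.866

End-effector x-axis (col 0 of R) = (-0.5000,0.8660,-0.0000)
R[1][0] = 0.8660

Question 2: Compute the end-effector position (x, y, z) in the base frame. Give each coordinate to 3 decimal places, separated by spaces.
-5.732 3.732 -4.000

after link 1: o_1 = (0.0000, 0.0000, 2.0000)
after link 2: o_2 = (-4.0981, -1.0981, 2.0000)
after link 3: o_3 = (-5.5981, 1.5000, -2.0000)
after link 4: o_4 = (-6.5981, 3.2321, -4.0000)
after link 5: o_5 = (-5.7321, 3.7321, -4.0000)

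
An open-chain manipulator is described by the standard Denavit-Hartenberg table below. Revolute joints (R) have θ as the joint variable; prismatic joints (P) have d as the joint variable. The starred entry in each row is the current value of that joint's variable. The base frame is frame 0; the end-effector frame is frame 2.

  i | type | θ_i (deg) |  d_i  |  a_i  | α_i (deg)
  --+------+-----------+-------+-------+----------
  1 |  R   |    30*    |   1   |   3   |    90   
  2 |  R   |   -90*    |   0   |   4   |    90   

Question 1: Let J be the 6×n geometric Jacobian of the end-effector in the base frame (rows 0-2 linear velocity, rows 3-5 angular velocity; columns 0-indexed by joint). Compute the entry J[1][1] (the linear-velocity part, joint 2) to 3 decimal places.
2.000

axis z_1 = (0.5000,-0.8660,0.0000); lever o_n−o_1 = (0.0000,0.0000,-4.0000)
cross product → J_v[:, 1] = (3.4641,2.0000,0.0000)
J_ω[:, 1] = z_1
entry J[1][1] = 2.0000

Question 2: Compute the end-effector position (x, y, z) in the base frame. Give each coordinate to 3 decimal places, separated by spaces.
2.598 1.500 -3.000

after link 1: o_1 = (2.5981, 1.5000, 1.0000)
after link 2: o_2 = (2.5981, 1.5000, -3.0000)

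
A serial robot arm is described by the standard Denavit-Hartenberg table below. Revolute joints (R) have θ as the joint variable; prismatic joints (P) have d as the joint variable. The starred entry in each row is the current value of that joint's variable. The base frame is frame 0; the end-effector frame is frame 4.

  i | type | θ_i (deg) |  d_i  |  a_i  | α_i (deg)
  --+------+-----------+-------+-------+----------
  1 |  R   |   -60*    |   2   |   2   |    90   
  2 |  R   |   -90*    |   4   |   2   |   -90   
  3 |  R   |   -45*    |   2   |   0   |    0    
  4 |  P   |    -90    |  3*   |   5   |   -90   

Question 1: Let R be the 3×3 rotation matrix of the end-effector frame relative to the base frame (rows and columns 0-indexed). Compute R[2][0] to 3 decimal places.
0.707

End-effector x-axis (col 0 of R) = (-0.6124,-0.3536,0.7071)
R[2][0] = 0.7071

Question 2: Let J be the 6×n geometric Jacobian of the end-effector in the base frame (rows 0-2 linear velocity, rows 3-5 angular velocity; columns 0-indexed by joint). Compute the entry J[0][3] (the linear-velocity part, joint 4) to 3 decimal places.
prismatic axis z_3 = (0.5000,-0.8660,0.0000)
J_v[:, 3] = z_3; J_ω[:, 3] = (0,0,0)
entry J[0][3] = 0.5000

0.500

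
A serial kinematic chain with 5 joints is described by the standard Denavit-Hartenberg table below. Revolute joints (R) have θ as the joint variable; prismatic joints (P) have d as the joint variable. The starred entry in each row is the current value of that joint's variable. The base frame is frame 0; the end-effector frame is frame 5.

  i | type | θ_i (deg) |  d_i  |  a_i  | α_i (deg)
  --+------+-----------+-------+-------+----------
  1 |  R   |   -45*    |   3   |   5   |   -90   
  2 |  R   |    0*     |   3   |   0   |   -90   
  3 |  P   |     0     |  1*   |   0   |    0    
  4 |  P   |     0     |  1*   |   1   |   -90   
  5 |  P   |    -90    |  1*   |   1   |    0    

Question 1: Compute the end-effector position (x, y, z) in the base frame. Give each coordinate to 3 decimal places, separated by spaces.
5.657 -2.828 -0.000

after link 1: o_1 = (3.5355, -3.5355, 3.0000)
after link 2: o_2 = (5.6569, -1.4142, 3.0000)
after link 3: o_3 = (5.6569, -1.4142, 2.0000)
after link 4: o_4 = (6.3640, -2.1213, 1.0000)
after link 5: o_5 = (5.6569, -2.8284, -0.0000)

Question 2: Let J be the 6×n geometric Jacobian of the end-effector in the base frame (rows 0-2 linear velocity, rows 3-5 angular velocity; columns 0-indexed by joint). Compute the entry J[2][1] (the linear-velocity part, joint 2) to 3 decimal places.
-1.000

axis z_1 = (0.7071,0.7071,0.0000); lever o_n−o_1 = (2.1213,0.7071,-3.0000)
cross product → J_v[:, 1] = (-2.1213,2.1213,-1.0000)
J_ω[:, 1] = z_1
entry J[2][1] = -1.0000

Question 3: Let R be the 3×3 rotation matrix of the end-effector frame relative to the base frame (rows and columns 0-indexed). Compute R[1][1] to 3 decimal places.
-0.707

End-effector y-axis (col 1 of R) = (0.7071,-0.7071,0.0000)
R[1][1] = -0.7071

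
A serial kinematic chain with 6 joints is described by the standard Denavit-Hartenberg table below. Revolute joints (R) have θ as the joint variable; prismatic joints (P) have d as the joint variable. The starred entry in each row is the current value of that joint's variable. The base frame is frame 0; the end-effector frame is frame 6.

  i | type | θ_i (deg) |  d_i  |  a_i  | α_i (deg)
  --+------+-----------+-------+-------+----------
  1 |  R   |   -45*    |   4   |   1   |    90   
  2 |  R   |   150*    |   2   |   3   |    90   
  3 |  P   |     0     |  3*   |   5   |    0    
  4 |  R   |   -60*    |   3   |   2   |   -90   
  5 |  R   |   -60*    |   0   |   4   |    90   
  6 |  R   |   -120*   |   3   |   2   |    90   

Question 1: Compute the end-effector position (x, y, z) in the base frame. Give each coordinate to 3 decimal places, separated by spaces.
after link 1: o_1 = (0.7071, -0.7071, 4.0000)
after link 2: o_2 = (-2.5442, -0.2842, 5.5000)
after link 3: o_3 = (-4.5454, 1.7170, 10.5981)
after link 4: o_4 = (-2.8724, 2.4935, 13.6962)
after link 5: o_5 = (-1.0353, 3.1058, 17.1962)
after link 6: o_6 = (-0.2288, -0.2703, 16.2207)

-0.229 -0.270 16.221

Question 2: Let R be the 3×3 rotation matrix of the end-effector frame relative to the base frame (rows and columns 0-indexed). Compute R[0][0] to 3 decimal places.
0.536

End-effector x-axis (col 0 of R) = (0.5358,-0.2296,-0.8125)
R[0][0] = 0.5358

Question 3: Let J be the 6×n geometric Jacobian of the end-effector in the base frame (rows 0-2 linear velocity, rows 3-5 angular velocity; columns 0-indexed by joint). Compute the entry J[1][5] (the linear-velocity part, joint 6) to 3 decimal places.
0.088

axis z_5 = (-0.0884,-0.9723,0.2165); lever o_n−o_5 = (0.8065,-3.3761,-0.9755)
cross product → J_v[:, 5] = (1.6794,0.0884,1.0825)
J_ω[:, 5] = z_5
entry J[1][5] = 0.0884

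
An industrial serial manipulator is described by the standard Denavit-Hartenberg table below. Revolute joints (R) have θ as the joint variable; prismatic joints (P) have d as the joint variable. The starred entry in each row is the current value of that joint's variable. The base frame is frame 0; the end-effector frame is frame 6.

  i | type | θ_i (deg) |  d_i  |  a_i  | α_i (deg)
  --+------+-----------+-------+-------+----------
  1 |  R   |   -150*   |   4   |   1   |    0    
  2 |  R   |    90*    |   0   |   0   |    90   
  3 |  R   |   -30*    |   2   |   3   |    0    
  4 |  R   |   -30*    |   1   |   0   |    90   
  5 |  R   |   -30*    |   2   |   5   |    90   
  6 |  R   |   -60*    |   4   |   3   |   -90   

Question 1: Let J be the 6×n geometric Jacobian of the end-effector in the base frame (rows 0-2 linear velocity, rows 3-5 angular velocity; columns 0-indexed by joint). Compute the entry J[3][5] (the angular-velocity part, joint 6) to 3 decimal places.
axis z_5 = (0.6250,0.6495,0.4330); lever o_n−o_5 = (4.5993,0.4620,1.9061)
cross product → J_v[:, 5] = (1.0380,0.8002,-2.6986)
J_ω[:, 5] = z_5
entry J[3][5] = 0.6250

0.625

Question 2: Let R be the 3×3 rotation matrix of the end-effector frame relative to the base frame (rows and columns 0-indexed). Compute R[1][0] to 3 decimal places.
-0.712

End-effector x-axis (col 0 of R) = (0.6998,-0.7120,0.0580)
R[1][0] = -0.7120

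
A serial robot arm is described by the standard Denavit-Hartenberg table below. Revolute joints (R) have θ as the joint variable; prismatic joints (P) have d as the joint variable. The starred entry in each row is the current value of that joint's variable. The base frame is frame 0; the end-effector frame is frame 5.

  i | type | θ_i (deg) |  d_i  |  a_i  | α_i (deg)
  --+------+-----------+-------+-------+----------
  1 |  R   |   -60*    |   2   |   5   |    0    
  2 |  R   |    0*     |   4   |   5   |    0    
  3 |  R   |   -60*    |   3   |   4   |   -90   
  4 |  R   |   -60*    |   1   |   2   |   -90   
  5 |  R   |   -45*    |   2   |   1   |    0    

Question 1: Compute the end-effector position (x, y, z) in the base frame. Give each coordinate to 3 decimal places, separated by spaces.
2.936 -15.650 10.344

after link 1: o_1 = (2.5000, -4.3301, 2.0000)
after link 2: o_2 = (5.0000, -8.6603, 6.0000)
after link 3: o_3 = (3.0000, -12.1244, 9.0000)
after link 4: o_4 = (3.3660, -13.4904, 10.7321)
after link 5: o_5 = (2.9356, -15.6501, 10.3444)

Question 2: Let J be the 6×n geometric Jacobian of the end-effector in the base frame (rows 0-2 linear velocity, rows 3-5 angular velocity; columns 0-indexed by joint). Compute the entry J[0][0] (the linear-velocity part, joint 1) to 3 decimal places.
15.650

axis z_0 = ẑ; lever o_n−o_0 = (2.9356,-15.6501,10.3444)
cross product → J_v[:, 0] = (15.6501,2.9356,-0.0000)
J_ω[:, 0] = z_0
entry J[0][0] = 15.6501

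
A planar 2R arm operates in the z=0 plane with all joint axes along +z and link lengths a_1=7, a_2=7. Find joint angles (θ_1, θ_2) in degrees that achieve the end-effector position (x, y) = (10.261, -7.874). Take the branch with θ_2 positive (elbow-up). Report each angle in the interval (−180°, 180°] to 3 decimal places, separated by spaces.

-60.005 45.007

cos θ_2 = (167.2880−7²−7²)/(2·7·7) = 0.7070; θ_2 = 45.0070° (elbow-up)
β = atan2(-7.8740,10.2610) = -37.5016°; ψ = atan2(4.9504,11.9491) = 22.5035°
θ_1 = β − ψ = -60.0051°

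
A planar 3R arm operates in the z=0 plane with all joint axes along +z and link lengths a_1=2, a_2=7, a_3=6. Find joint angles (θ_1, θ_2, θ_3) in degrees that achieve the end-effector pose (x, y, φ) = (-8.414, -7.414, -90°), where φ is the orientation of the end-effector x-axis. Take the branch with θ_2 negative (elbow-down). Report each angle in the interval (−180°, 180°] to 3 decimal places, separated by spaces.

wrist centre = target − a_3·(cos φ, sin φ) = (-8.4140, -1.4140)
cos θ_2 = (72.7948−2²−7²)/(2·2·7) = 0.7070; θ_2 = -45.0121° (elbow-down)
β = atan2(-1.4140,-8.4140) = -170.4604°; ψ = atan2(-4.9508,6.9487) = -35.4690°
θ_1 = β − ψ = -134.9913°
θ_3 = φ − θ_1 − θ_2 = 90.0035° (wrapped to (-180°,180°])

-134.991 -45.012 90.003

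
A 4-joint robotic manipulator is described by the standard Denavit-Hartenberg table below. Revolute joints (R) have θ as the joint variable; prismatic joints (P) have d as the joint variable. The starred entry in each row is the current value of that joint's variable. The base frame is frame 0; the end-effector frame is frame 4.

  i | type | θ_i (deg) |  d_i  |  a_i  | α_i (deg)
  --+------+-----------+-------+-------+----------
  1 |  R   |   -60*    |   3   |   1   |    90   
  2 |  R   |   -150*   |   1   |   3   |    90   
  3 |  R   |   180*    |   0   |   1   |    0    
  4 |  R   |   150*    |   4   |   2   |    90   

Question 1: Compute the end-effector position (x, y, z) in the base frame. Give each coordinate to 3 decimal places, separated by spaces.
-2.116 3.665 4.598

after link 1: o_1 = (0.5000, -0.8660, 3.0000)
after link 2: o_2 = (-1.6651, 0.8840, 1.5000)
after link 3: o_3 = (-1.2321, 0.1340, 2.0000)
after link 4: o_4 = (-2.1160, 3.6651, 4.5981)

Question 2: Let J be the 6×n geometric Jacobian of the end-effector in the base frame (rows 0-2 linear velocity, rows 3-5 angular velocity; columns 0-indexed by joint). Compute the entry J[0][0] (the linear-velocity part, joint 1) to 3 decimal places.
-3.665

axis z_0 = ẑ; lever o_n−o_0 = (-2.1160,3.6651,4.5981)
cross product → J_v[:, 0] = (-3.6651,-2.1160,0.0000)
J_ω[:, 0] = z_0
entry J[0][0] = -3.6651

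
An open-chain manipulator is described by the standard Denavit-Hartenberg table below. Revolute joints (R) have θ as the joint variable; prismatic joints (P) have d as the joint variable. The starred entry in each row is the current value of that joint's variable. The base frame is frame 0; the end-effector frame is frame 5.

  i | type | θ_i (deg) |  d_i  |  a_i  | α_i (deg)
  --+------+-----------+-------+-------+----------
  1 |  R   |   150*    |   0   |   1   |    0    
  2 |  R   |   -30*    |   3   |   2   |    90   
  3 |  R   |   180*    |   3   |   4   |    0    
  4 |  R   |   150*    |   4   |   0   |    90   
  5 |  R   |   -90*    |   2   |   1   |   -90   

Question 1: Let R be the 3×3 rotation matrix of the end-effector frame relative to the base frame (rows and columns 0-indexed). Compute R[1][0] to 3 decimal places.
-0.500

End-effector x-axis (col 0 of R) = (-0.8660,-0.5000,-0.0000)
R[1][0] = -0.5000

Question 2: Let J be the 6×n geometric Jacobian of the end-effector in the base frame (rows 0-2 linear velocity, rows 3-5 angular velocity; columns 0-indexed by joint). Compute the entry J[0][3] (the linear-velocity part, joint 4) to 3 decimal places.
axis z_3 = (0.8660,0.5000,0.0000); lever o_n−o_3 = (3.0981,0.6340,-1.7321)
cross product → J_v[:, 3] = (-0.8660,1.5000,-1.0000)
J_ω[:, 3] = z_3
entry J[0][3] = -0.8660

-0.866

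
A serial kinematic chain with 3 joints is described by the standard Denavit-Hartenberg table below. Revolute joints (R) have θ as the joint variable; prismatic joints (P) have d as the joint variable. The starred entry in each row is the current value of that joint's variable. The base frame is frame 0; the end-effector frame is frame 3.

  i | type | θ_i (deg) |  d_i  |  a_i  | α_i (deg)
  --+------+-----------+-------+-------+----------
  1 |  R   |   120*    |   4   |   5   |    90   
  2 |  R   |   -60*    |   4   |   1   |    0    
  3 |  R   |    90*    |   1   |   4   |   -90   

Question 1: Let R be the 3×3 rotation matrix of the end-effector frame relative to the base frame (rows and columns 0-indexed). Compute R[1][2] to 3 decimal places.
-0.433

End-effector z-axis (col 2 of R) = (0.2500,-0.4330,0.8660)
R[1][2] = -0.4330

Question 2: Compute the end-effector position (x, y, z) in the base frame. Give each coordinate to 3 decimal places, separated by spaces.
-0.152 10.263 5.134

after link 1: o_1 = (-2.5000, 4.3301, 4.0000)
after link 2: o_2 = (0.7141, 6.7631, 3.1340)
after link 3: o_3 = (-0.1519, 10.2631, 5.1340)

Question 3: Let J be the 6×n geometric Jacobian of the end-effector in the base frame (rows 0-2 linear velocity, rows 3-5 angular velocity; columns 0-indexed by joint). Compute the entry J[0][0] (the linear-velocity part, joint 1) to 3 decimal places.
axis z_0 = ẑ; lever o_n−o_0 = (-0.1519,10.2631,5.1340)
cross product → J_v[:, 0] = (-10.2631,-0.1519,0.0000)
J_ω[:, 0] = z_0
entry J[0][0] = -10.2631

-10.263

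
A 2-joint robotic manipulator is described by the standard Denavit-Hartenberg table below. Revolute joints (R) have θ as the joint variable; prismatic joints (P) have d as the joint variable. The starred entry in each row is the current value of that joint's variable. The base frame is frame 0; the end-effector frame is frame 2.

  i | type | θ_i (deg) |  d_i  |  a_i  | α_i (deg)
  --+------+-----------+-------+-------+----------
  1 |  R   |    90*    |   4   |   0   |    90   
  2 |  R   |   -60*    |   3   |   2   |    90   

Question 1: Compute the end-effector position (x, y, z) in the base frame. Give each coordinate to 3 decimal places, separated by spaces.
3.000 1.000 2.268

after link 1: o_1 = (0.0000, 0.0000, 4.0000)
after link 2: o_2 = (3.0000, 1.0000, 2.2679)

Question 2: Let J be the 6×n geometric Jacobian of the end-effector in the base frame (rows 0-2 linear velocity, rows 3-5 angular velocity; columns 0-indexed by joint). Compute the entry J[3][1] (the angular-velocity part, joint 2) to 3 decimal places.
1.000

axis z_1 = (1.0000,-0.0000,0.0000); lever o_n−o_1 = (3.0000,1.0000,-1.7321)
cross product → J_v[:, 1] = (0.0000,1.7321,1.0000)
J_ω[:, 1] = z_1
entry J[3][1] = 1.0000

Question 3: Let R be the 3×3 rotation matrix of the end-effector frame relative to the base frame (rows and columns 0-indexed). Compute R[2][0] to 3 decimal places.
End-effector x-axis (col 0 of R) = (0.0000,0.5000,-0.8660)
R[2][0] = -0.8660

-0.866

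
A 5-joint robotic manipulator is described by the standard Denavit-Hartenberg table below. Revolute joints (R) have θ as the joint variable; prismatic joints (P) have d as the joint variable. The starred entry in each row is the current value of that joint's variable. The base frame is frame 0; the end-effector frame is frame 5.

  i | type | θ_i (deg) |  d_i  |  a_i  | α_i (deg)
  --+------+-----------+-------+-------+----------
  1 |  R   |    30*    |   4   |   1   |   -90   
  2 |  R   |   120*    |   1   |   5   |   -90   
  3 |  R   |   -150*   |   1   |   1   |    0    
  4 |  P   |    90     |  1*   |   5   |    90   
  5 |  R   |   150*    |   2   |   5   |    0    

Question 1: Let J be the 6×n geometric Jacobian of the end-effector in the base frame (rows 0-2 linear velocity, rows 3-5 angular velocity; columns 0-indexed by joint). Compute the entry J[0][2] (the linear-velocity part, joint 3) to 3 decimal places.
-2.032

axis z_2 = (-0.7500,-0.4330,0.5000); lever o_n−o_2 = (-3.4351,0.4187,4.2099)
cross product → J_v[:, 2] = (-2.0323,1.4399,-1.8014)
J_ω[:, 2] = z_2
entry J[0][2] = -2.0323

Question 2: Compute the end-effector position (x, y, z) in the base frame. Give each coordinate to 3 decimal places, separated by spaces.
-5.234 0.535 3.880

after link 1: o_1 = (0.8660, 0.5000, 4.0000)
after link 2: o_2 = (-1.7990, 0.1160, -0.3301)
after link 3: o_3 = (-2.4240, 0.3325, 0.9199)
after link 4: o_4 = (-6.4216, 3.0245, -0.7452)
after link 5: o_5 = (-5.2341, 0.5347, 3.8798)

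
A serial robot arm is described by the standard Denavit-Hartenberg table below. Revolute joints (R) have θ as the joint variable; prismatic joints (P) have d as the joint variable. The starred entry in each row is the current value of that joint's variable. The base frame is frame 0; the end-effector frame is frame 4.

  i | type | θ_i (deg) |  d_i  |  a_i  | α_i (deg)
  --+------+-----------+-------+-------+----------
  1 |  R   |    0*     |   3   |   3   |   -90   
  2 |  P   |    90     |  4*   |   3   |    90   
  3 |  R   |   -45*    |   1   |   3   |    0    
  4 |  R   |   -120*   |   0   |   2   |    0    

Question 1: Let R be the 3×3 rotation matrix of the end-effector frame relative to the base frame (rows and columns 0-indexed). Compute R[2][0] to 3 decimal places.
0.966

End-effector x-axis (col 0 of R) = (-0.0000,-0.2588,0.9659)
R[2][0] = 0.9659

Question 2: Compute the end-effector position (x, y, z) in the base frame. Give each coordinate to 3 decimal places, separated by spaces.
after link 1: o_1 = (3.0000, 0.0000, 3.0000)
after link 2: o_2 = (3.0000, 4.0000, 0.0000)
after link 3: o_3 = (4.0000, 1.8787, -2.1213)
after link 4: o_4 = (4.0000, 1.3610, -0.1895)

4.000 1.361 -0.189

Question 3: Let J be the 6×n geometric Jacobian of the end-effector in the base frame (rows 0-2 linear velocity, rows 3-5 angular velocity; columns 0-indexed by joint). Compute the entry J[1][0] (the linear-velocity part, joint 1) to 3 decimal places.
axis z_0 = ẑ; lever o_n−o_0 = (4.0000,1.3610,-0.1895)
cross product → J_v[:, 0] = (-1.3610,4.0000,0.0000)
J_ω[:, 0] = z_0
entry J[1][0] = 4.0000

4.000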